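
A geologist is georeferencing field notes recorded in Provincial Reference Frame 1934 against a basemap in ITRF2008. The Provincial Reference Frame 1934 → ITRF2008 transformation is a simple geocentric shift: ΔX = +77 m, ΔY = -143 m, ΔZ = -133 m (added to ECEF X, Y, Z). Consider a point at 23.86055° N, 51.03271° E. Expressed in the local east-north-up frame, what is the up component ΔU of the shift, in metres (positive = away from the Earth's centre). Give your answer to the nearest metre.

At φ = 23.86055°, λ = 51.03271°: sin φ = 0.404512, cos φ = 0.914533, sin λ = 0.777505, cos λ = 0.628877.
ΔU = cos φ cos λ·ΔX + cos φ sin λ·ΔY + sin φ·ΔZ = (0.914533)(0.628877)(77) + (0.914533)(0.777505)(-143) + (0.404512)(-133) = -111.20 m.

ΔU = -111 m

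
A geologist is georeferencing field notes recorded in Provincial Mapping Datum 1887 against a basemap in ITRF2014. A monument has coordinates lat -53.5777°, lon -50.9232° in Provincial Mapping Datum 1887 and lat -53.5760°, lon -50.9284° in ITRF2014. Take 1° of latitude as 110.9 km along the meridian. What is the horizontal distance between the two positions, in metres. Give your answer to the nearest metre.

Δφ = -53.5760° − -53.5777° = +0.0017°; Δλ = -50.9284° − -50.9232° = -0.0052°.
ΔN = Δφ × 110900 = 188.5 m; ΔE = Δλ × 110900 × cos(-53.5777°) = -0.0052 × 110900 × 0.593732 = -342.4 m.
Distance = √(ΔE² + ΔN²) = √((-342.4)² + 188.5²) = 390.9 m.

391 m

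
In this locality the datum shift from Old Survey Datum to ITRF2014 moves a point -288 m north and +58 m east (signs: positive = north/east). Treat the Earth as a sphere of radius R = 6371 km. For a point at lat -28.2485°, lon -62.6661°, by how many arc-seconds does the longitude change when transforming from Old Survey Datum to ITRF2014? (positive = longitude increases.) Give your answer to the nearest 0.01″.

Δλ = 2.13″

At latitude -28.2485°, cos φ = 0.880903.
One radian of longitude at latitude φ spans R cos φ, so Δλ = ΔE / (R cos φ) = 58.0 / (6371000 × 0.880903) = 1.0335e-05 rad = 2.132″.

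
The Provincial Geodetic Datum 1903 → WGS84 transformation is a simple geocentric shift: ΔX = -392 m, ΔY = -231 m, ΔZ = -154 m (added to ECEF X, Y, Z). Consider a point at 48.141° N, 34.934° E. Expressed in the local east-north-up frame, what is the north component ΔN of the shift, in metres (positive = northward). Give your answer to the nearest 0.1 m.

ΔN = 235.1 m

At φ = 48.141°, λ = 34.934°: sin φ = 0.744789, cos φ = 0.667300, sin λ = 0.572632, cos λ = 0.819812.
ΔN = −sin φ cos λ·ΔX − sin φ sin λ·ΔY + cos φ·ΔZ = −(0.744789)(0.819812)(-392) − (0.744789)(0.572632)(-231) + (0.667300)(-154) = 235.11 m.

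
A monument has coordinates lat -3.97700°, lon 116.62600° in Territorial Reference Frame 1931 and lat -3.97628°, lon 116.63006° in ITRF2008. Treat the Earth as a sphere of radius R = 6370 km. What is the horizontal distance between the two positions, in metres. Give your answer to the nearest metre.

Δφ = -3.97628° − -3.97700° = +0.00072°; Δλ = 116.63006° − 116.62600° = +0.00406°.
1° along a meridian = πR/180 = 111177 m.
ΔN = Δφ × 111177 = 80.0 m; ΔE = Δλ × 111177 × cos(-3.97700°) = +0.00406 × 111177 × 0.997592 = 450.3 m.
Distance = √(ΔE² + ΔN²) = √(450.3² + 80.0²) = 457.4 m.

457 m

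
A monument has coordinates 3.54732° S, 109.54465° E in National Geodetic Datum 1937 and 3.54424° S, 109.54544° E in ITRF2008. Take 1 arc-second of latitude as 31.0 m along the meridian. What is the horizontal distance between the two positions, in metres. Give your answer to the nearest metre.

Δφ = -3.54424° − -3.54732° = +0.00308°; Δλ = 109.54544° − 109.54465° = +0.00079°.
1° of latitude = 3600 × 31.00 = 111600 m.
ΔN = Δφ × 111600 = 343.7 m; ΔE = Δλ × 111600 × cos(-3.54732°) = +0.00079 × 111600 × 0.998084 = 88.0 m.
Distance = √(ΔE² + ΔN²) = √(88.0² + 343.7²) = 354.8 m.

355 m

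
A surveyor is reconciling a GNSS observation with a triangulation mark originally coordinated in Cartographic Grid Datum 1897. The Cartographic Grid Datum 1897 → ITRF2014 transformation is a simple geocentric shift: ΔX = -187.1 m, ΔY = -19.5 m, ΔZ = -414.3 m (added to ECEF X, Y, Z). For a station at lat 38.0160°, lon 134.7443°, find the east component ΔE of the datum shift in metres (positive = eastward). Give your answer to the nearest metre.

The local east axis at (φ, λ) is (−sin λ, cos λ, 0), so ΔE = −sin(134.7443°)·(-187.1) + cos(134.7443°)·(-19.5) = 146.62 m.

ΔE = 147 m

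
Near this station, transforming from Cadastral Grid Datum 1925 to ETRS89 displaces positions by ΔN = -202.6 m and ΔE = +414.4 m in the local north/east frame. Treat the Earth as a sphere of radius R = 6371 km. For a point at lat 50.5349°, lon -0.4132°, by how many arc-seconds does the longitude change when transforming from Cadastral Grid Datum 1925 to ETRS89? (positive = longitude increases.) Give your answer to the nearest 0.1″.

At latitude 50.5349°, cos φ = 0.635608.
One radian of longitude at latitude φ spans R cos φ, so Δλ = ΔE / (R cos φ) = 414.4 / (6371000 × 0.635608) = 1.0233e-04 rad = 21.108″.

Δλ = 21.1″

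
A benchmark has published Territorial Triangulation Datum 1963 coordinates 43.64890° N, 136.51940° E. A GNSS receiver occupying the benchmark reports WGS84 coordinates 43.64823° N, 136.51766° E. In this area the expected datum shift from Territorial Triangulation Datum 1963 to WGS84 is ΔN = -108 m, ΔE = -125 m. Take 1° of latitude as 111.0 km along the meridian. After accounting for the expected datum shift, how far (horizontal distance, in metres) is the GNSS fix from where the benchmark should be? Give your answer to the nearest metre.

37 m

Observed coordinate differences: Δφ = -0.00067°, Δλ = -0.00174°.
Converting to metres (1° lat = 111000 m, cos φ = 0.723583): observed ΔN = -74.4 m, observed ΔE = -139.8 m.
Subtracting the expected shift leaves a residual of -74.4 − (-108) = 33.6 m north and -139.8 − (-125) = -14.8 m east.
Residual distance = √(33.6² + (-14.8)²) = 36.7 m.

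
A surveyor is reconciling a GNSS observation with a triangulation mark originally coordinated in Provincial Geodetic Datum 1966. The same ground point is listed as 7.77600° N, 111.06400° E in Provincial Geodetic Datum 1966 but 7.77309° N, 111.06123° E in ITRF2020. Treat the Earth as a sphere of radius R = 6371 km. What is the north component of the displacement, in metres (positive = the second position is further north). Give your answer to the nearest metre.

Δφ = 7.77309° − 7.77600° = -0.00291°; Δλ = 111.06123° − 111.06400° = -0.00277°.
1° along a meridian = πR/180 = 111195 m.
ΔN = Δφ × 111195 = -323.6 m; ΔE = Δλ × 111195 × cos(7.77600°) = -0.00277 × 111195 × 0.990805 = -305.2 m.

ΔN = -324 m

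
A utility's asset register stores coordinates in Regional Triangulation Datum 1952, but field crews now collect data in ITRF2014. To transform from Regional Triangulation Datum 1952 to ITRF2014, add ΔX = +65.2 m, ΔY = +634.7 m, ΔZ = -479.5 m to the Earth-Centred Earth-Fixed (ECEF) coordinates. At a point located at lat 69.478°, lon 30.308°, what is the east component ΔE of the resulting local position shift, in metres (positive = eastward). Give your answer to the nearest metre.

At φ = 69.478°, λ = 30.308°: sin φ = 0.936538, cos φ = 0.350567, sin λ = 0.504648, cos λ = 0.863325.
ΔE = −sin λ·ΔX + cos λ·ΔY = −(0.504648)·(65.2) + (0.863325)·(634.7) = 515.05 m.

ΔE = 515 m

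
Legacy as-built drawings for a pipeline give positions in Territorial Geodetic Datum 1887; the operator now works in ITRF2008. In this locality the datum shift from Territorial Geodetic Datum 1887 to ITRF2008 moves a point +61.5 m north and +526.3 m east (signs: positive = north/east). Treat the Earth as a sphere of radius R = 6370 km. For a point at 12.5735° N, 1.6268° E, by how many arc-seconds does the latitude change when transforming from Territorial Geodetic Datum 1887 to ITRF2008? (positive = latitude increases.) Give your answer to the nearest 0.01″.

Δφ = 1.99″

On a sphere of radius R, 1 rad of latitude = R, so Δφ = ΔN / R = 61.5 / 6370000 = 9.6546e-06 rad = 1.991″.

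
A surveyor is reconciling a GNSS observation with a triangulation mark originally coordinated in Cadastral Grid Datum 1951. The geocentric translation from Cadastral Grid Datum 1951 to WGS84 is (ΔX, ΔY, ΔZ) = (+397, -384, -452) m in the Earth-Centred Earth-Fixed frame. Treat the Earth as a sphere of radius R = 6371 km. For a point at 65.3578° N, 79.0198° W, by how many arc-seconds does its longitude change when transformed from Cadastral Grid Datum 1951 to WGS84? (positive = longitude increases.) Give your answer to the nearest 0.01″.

Δλ = 24.58″

sin φ = 0.908929, cos φ = 0.416950, sin λ = -0.981693, cos λ = 0.190470.
East component: ΔE = −sin λ·ΔX + cos λ·ΔY = −(-0.981693)(397) + (0.190470)(-384) = 316.59 m.
1° of latitude spans πR/180 = 111195 m; at latitude φ, 1° of longitude spans that × cos φ = 46362.8 m, so Δλ = 316.59 / 46362.8 × 3600 = 24.583″.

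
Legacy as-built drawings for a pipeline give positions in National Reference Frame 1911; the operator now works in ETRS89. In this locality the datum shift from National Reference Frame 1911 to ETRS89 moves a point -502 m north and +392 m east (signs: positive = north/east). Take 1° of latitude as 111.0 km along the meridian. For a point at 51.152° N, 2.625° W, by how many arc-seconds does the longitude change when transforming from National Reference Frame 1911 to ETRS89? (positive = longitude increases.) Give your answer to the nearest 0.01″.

Δλ = 20.27″

At latitude 51.152°, cos φ = 0.627256.
1° of longitude at this latitude = 111.0 × cos φ = 69.63 km, so Δλ = 392.0 / 69625.5 = 0.0056301° = 20.268″.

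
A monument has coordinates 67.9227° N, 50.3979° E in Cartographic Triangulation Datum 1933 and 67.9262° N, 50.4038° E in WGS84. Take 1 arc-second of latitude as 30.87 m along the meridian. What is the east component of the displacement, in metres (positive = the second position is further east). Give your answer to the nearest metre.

Δφ = 67.9262° − 67.9227° = +0.0035°; Δλ = 50.4038° − 50.3979° = +0.0059°.
1° of latitude = 3600 × 30.87 = 111132 m.
ΔN = Δφ × 111132 = 389.0 m; ΔE = Δλ × 111132 × cos(67.9227°) = +0.0059 × 111132 × 0.375857 = 246.4 m.

ΔE = 246 m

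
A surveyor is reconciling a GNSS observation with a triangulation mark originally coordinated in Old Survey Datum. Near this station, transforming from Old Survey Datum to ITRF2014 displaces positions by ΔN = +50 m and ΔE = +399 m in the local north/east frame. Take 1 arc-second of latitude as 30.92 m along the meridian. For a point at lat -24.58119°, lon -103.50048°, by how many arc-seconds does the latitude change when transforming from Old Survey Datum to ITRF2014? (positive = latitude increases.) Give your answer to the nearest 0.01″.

1″ of latitude = 30.92 m, so Δφ = 50.0 / 30.92 = 1.617″.

Δφ = 1.62″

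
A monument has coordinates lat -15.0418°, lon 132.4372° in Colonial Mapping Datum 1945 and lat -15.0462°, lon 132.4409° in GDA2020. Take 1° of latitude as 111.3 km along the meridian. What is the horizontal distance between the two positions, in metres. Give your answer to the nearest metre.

631 m

Δφ = -15.0462° − -15.0418° = -0.0044°; Δλ = 132.4409° − 132.4372° = +0.0037°.
ΔN = Δφ × 111300 = -489.7 m; ΔE = Δλ × 111300 × cos(-15.0418°) = +0.0037 × 111300 × 0.965737 = 397.7 m.
Distance = √(ΔE² + ΔN²) = √(397.7² + (-489.7)²) = 630.9 m.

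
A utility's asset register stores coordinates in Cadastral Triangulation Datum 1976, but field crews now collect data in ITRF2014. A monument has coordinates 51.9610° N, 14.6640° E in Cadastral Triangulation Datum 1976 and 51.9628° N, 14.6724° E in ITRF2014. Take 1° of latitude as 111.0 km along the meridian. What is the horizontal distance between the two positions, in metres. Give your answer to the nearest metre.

Δφ = 51.9628° − 51.9610° = +0.0018°; Δλ = 14.6724° − 14.6640° = +0.0084°.
ΔN = Δφ × 111000 = 199.8 m; ΔE = Δλ × 111000 × cos(51.9610°) = +0.0084 × 111000 × 0.616198 = 574.5 m.
Distance = √(ΔE² + ΔN²) = √(574.5² + 199.8²) = 608.3 m.

608 m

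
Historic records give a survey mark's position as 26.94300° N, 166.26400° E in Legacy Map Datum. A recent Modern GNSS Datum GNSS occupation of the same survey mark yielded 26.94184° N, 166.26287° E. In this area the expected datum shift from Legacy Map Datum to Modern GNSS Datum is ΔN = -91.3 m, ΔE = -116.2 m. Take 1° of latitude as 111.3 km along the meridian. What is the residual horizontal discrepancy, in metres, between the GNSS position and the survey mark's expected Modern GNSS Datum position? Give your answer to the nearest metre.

38 m

Observed coordinate differences: Δφ = -0.00116°, Δλ = -0.00113°.
Converting to metres (1° lat = 111300 m, cos φ = 0.891458): observed ΔN = -129.1 m, observed ΔE = -112.1 m.
Subtracting the expected shift leaves a residual of -129.1 − (-91.3) = -37.8 m north and -112.1 − (-116.2) = 4.1 m east.
Residual distance = √((-37.8)² + 4.1²) = 38.0 m.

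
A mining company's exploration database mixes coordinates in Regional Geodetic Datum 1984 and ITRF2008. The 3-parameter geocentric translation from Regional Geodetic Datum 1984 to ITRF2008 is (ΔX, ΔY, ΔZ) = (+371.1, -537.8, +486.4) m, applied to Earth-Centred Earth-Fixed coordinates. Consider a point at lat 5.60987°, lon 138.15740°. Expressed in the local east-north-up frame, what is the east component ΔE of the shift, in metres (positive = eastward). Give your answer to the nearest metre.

At φ = 5.60987°, λ = 138.15740°: sin φ = 0.097754, cos φ = 0.995211, sin λ = 0.667087, cos λ = -0.744980.
ΔE = −sin λ·ΔX + cos λ·ΔY = −(0.667087)·(371.1) + (-0.744980)·(-537.8) = 153.09 m.

ΔE = 153 m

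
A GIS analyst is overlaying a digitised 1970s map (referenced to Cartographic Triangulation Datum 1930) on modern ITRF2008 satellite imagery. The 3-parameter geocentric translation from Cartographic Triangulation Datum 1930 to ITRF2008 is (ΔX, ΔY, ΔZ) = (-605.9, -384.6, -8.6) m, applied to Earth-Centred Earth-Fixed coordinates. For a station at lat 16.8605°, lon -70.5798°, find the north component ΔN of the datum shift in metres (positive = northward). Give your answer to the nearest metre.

ΔN = -55 m

At φ = 16.8605°, λ = -70.5798°: sin φ = 0.290042, cos φ = 0.957014, sin λ = -0.943105, cos λ = 0.332494.
ΔN = −sin φ cos λ·ΔX − sin φ sin λ·ΔY + cos φ·ΔZ = −(0.290042)(0.332494)(-605.9) − (0.290042)(-0.943105)(-384.6) + (0.957014)(-8.6) = -55.00 m.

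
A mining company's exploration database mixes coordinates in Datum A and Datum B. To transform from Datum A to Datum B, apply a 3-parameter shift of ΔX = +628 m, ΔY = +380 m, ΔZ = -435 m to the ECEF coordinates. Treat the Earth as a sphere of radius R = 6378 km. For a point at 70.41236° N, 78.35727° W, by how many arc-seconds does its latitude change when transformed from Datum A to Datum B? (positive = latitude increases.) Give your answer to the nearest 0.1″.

sin φ = 0.942130, cos φ = 0.335248, sin λ = -0.979425, cos λ = 0.201808.
North component: ΔN = −sin φ cos λ·ΔX − sin φ sin λ·ΔY + cos φ·ΔZ = −(0.942130)(0.201808)(628) − (0.942130)(-0.979425)(380) + (0.335248)(-435) = 85.41 m.
1° of latitude spans πR/180 = 111317 m, so Δφ = 85.41 / 111317 × 3600 = 2.762″.

Δφ = 2.8″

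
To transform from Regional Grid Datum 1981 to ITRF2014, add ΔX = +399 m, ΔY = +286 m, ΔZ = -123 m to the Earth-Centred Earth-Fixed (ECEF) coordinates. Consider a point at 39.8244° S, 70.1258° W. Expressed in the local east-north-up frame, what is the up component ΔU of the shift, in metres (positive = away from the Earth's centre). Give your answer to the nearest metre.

ΔU = -24 m

At φ = -39.8244°, λ = -70.1258°: sin φ = -0.640437, cos φ = 0.768011, sin λ = -0.940441, cos λ = 0.339956.
ΔU = cos φ cos λ·ΔX + cos φ sin λ·ΔY + sin φ·ΔZ = (0.768011)(0.339956)(399) + (0.768011)(-0.940441)(286) + (-0.640437)(-123) = -23.62 m.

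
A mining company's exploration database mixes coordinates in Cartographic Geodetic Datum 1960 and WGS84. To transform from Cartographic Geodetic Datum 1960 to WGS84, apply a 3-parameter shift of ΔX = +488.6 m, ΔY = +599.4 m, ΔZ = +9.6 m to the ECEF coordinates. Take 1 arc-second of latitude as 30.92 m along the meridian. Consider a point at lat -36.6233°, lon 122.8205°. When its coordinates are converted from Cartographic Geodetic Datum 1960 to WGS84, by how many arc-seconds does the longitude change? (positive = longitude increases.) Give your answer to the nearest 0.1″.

sin φ = -0.596551, cos φ = 0.802575, sin λ = 0.840373, cos λ = -0.542009.
East component: ΔE = −sin λ·ΔX + cos λ·ΔY = −(0.840373)(488.6) + (-0.542009)(599.4) = -735.49 m.
1° of latitude spans 3600 × 30.92 = 111312 m; at latitude φ, 1° of longitude spans that × cos φ = 89336.2 m, so Δλ = -735.49 / 89336.2 × 3600 = -29.638″.

Δλ = -29.6″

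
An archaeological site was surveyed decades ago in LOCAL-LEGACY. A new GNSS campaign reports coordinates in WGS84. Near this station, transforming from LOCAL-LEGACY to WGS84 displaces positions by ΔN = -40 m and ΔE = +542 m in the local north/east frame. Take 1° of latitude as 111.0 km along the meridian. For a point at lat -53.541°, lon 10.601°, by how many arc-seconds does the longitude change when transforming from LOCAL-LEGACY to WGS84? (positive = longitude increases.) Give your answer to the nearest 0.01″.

Δλ = 29.58″

At latitude -53.541°, cos φ = 0.594247.
1° of longitude at this latitude = 111.0 × cos φ = 65.96 km, so Δλ = 542.0 / 65961.5 = 0.0082169° = 29.581″.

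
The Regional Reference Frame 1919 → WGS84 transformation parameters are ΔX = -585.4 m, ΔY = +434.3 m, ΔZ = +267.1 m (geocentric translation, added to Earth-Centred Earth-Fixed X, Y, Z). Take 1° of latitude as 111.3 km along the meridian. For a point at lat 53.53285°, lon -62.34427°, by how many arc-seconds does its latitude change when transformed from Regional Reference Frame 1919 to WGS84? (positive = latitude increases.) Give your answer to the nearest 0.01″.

Δφ = 22.21″

sin φ = 0.804198, cos φ = 0.594362, sin λ = -0.885753, cos λ = 0.464158.
North component: ΔN = −sin φ cos λ·ΔX − sin φ sin λ·ΔY + cos φ·ΔZ = −(0.804198)(0.464158)(-585.4) − (0.804198)(-0.885753)(434.3) + (0.594362)(267.1) = 686.63 m.
1° of latitude spans 111300 m, so Δφ = 686.63 / 111300 × 3600 = 22.209″.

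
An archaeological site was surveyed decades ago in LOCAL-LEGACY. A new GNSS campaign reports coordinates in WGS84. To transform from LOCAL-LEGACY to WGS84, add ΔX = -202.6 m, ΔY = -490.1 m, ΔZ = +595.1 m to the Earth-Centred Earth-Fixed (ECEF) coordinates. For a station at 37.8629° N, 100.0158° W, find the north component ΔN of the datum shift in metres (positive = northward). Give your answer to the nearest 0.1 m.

ΔN = 152.0 m

At φ = 37.8629°, λ = -100.0158°: sin φ = 0.613774, cos φ = 0.789482, sin λ = -0.984760, cos λ = -0.173920.
ΔN = −sin φ cos λ·ΔX − sin φ sin λ·ΔY + cos φ·ΔZ = −(0.613774)(-0.173920)(-202.6) − (0.613774)(-0.984760)(-490.1) + (0.789482)(595.1) = 151.97 m.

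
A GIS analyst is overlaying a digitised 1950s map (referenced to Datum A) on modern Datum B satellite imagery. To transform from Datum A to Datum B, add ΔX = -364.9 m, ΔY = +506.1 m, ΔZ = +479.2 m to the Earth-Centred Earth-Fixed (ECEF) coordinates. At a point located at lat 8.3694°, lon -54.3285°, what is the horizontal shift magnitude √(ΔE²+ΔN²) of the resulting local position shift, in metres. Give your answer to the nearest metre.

565 m

At φ = 8.3694°, λ = -54.3285°: sin φ = 0.145555, cos φ = 0.989350, sin λ = -0.812374, cos λ = 0.583137.
ΔE = −sin λ·ΔX + cos λ·ΔY = −(-0.812374)·(-364.9) + (0.583137)·(506.1) = -1.31 m.
ΔN = −sin φ cos λ·ΔX − sin φ sin λ·ΔY + cos φ·ΔZ = −(0.145555)(0.583137)(-364.9) − (0.145555)(-0.812374)(506.1) + (0.989350)(479.2) = 564.91 m.
Horizontal magnitude = √(ΔE² + ΔN²) = √((-1.31)² + 564.91²) = 564.91 m.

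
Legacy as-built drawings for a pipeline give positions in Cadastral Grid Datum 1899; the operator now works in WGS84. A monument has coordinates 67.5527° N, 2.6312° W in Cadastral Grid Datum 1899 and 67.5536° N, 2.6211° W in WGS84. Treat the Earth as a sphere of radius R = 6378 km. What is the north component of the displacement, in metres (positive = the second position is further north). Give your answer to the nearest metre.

ΔN = 100 m

Δφ = 67.5536° − 67.5527° = +0.0009°; Δλ = -2.6211° − -2.6312° = +0.0101°.
1° along a meridian = πR/180 = 111317 m.
ΔN = Δφ × 111317 = 100.2 m; ΔE = Δλ × 111317 × cos(67.5527°) = +0.0101 × 111317 × 0.381833 = 429.3 m.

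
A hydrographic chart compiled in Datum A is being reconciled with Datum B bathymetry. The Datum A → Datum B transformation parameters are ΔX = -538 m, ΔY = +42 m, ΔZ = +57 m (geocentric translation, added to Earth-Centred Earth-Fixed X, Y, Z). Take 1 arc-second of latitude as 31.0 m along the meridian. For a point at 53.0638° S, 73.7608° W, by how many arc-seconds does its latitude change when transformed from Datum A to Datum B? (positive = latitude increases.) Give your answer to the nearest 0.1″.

Δφ = -3.8″

sin φ = -0.799305, cos φ = 0.600925, sin λ = -0.960103, cos λ = 0.279648.
North component: ΔN = −sin φ cos λ·ΔX − sin φ sin λ·ΔY + cos φ·ΔZ = −(-0.799305)(0.279648)(-538) − (-0.799305)(-0.960103)(42) + (0.600925)(57) = -118.23 m.
1° of latitude spans 3600 × 31.00 = 111600 m, so Δφ = -118.23 / 111600 × 3600 = -3.814″.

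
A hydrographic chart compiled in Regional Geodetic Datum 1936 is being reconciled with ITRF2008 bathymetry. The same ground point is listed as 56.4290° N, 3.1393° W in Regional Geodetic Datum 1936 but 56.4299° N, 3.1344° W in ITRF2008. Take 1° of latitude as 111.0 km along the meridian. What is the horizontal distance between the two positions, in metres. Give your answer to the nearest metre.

317 m

Δφ = 56.4299° − 56.4290° = +0.0009°; Δλ = -3.1344° − -3.1393° = +0.0049°.
ΔN = Δφ × 111000 = 99.9 m; ΔE = Δλ × 111000 × cos(56.4290°) = +0.0049 × 111000 × 0.552970 = 300.8 m.
Distance = √(ΔE² + ΔN²) = √(300.8² + 99.9²) = 316.9 m.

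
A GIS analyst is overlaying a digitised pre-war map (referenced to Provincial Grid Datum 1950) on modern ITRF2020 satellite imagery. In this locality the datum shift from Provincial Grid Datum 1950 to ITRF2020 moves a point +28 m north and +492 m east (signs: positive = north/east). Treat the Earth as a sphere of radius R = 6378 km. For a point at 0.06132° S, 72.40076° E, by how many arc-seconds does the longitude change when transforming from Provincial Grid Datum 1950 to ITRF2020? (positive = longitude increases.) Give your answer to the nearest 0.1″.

At latitude -0.06132°, cos φ = 0.999999.
One radian of longitude at latitude φ spans R cos φ, so Δλ = ΔE / (R cos φ) = 492.0 / (6378000 × 0.999999) = 7.7140e-05 rad = 15.911″.

Δλ = 15.9″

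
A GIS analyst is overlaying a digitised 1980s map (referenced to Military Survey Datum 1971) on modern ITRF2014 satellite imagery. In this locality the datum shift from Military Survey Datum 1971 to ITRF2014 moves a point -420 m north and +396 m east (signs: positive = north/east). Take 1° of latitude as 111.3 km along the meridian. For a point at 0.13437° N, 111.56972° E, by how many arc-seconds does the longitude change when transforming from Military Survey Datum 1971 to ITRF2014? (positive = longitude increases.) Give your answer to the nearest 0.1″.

Δλ = 12.8″

At latitude 0.13437°, cos φ = 0.999997.
1° of longitude at this latitude = 111.3 × cos φ = 111.30 km, so Δλ = 396.0 / 111299.7 = 0.0035580° = 12.809″.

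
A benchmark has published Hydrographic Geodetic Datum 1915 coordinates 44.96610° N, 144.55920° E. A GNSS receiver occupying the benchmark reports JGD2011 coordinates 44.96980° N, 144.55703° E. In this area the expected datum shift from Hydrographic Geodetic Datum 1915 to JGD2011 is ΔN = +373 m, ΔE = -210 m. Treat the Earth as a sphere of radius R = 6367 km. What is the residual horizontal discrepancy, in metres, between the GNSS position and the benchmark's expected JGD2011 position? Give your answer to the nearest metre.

55 m

Observed coordinate differences: Δφ = +0.00370°, Δλ = -0.00217°.
Converting to metres (1° lat = 111125 m, cos φ = 0.707525): observed ΔN = 411.2 m, observed ΔE = -170.6 m.
Subtracting the expected shift leaves a residual of 411.2 − (373) = 38.2 m north and -170.6 − (-210) = 39.4 m east.
Residual distance = √(38.2² + 39.4²) = 54.8 m.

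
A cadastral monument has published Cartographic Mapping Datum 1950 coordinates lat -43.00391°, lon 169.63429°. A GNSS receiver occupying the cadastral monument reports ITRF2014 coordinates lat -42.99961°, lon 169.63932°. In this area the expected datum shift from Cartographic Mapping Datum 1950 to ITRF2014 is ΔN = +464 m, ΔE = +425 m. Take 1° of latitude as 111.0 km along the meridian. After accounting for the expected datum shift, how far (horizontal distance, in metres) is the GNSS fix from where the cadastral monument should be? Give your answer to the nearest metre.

21 m

Observed coordinate differences: Δφ = +0.00430°, Δλ = +0.00503°.
Converting to metres (1° lat = 111000 m, cos φ = 0.731307): observed ΔN = 477.3 m, observed ΔE = 408.3 m.
Subtracting the expected shift leaves a residual of 477.3 − (464) = 13.3 m north and 408.3 − (425) = -16.7 m east.
Residual distance = √(13.3² + (-16.7)²) = 21.3 m.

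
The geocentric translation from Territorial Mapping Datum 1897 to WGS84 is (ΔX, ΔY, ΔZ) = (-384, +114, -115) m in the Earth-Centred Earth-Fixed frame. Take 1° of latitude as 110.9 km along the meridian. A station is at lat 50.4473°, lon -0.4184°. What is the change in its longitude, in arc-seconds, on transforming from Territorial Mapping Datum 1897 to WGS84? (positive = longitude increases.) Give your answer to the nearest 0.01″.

Δλ = 5.67″

sin φ = 0.771039, cos φ = 0.636788, sin λ = -0.007302, cos λ = 0.999973.
East component: ΔE = −sin λ·ΔX + cos λ·ΔY = −(-0.007302)(-384) + (0.999973)(114) = 111.19 m.
1° of latitude spans 110900 m; at latitude φ, 1° of longitude spans that × cos φ = 70619.8 m, so Δλ = 111.19 / 70619.8 × 3600 = 5.668″.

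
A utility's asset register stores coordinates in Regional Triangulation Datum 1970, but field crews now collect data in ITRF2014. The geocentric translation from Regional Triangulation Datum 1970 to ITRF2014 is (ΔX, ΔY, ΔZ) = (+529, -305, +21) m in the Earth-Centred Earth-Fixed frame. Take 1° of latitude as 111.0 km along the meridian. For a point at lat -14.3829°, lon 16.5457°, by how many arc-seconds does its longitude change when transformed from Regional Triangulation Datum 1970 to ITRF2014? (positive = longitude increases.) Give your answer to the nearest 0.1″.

sin φ = -0.248401, cos φ = 0.968657, sin λ = 0.284780, cos λ = 0.958593.
East component: ΔE = −sin λ·ΔX + cos λ·ΔY = −(0.284780)(529) + (0.958593)(-305) = -443.02 m.
1° of latitude spans 111000 m; at latitude φ, 1° of longitude spans that × cos φ = 107521.0 m, so Δλ = -443.02 / 107521.0 × 3600 = -14.833″.

Δλ = -14.8″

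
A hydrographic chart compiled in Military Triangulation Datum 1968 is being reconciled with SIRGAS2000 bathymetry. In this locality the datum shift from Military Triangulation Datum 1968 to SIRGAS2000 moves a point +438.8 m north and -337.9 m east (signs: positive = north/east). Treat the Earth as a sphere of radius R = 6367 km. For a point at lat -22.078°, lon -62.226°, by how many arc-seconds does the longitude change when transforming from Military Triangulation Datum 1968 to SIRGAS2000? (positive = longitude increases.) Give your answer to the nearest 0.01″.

Δλ = -11.81″

At latitude -22.078°, cos φ = 0.926673.
One radian of longitude at latitude φ spans R cos φ, so Δλ = ΔE / (R cos φ) = -337.9 / (6367000 × 0.926673) = -5.7270e-05 rad = -11.813″.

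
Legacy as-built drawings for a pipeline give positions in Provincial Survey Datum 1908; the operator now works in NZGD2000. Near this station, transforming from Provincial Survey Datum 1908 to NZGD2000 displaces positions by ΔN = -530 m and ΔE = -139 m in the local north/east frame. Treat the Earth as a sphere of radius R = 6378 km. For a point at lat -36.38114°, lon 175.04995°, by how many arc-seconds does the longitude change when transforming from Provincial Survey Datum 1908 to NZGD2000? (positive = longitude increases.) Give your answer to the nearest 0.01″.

Δλ = -5.58″

At latitude -36.38114°, cos φ = 0.805089.
One radian of longitude at latitude φ spans R cos φ, so Δλ = ΔE / (R cos φ) = -139.0 / (6378000 × 0.805089) = -2.7070e-05 rad = -5.584″.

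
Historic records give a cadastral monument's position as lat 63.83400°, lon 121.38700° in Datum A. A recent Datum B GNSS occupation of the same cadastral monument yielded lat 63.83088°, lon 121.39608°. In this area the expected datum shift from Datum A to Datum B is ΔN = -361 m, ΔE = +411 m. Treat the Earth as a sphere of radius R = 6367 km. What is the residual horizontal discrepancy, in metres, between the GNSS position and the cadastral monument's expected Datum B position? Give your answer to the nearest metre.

37 m

Observed coordinate differences: Δφ = -0.00312°, Δλ = +0.00908°.
Converting to metres (1° lat = 111125 m, cos φ = 0.440973): observed ΔN = -346.7 m, observed ΔE = 444.9 m.
Subtracting the expected shift leaves a residual of -346.7 − (-361) = 14.3 m north and 444.9 − (411) = 33.9 m east.
Residual distance = √(14.3² + 33.9²) = 36.8 m.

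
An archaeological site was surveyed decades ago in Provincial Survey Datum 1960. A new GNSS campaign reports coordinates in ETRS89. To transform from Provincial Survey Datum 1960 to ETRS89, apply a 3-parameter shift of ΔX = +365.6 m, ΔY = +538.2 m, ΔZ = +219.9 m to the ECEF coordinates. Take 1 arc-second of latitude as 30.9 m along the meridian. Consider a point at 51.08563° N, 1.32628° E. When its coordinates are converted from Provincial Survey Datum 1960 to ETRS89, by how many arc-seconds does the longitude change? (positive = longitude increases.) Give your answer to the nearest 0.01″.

sin φ = 0.778086, cos φ = 0.628158, sin λ = 0.023146, cos λ = 0.999732.
East component: ΔE = −sin λ·ΔX + cos λ·ΔY = −(0.023146)(365.6) + (0.999732)(538.2) = 529.59 m.
1° of latitude spans 3600 × 30.90 = 111240 m; at latitude φ, 1° of longitude spans that × cos φ = 69876.3 m, so Δλ = 529.59 / 69876.3 × 3600 = 27.284″.

Δλ = 27.28″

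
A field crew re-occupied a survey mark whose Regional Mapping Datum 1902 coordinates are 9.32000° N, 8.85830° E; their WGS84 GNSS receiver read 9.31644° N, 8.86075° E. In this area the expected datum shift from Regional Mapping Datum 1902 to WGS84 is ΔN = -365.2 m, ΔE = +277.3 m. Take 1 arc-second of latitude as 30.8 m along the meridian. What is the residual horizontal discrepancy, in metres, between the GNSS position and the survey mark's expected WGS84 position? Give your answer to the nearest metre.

31 m

Observed coordinate differences: Δφ = -0.00356°, Δλ = +0.00245°.
Converting to metres (1° lat = 110880 m, cos φ = 0.986799): observed ΔN = -394.7 m, observed ΔE = 268.1 m.
Subtracting the expected shift leaves a residual of -394.7 − (-365.2) = -29.5 m north and 268.1 − (277.3) = -9.2 m east.
Residual distance = √((-29.5)² + (-9.2)²) = 30.9 m.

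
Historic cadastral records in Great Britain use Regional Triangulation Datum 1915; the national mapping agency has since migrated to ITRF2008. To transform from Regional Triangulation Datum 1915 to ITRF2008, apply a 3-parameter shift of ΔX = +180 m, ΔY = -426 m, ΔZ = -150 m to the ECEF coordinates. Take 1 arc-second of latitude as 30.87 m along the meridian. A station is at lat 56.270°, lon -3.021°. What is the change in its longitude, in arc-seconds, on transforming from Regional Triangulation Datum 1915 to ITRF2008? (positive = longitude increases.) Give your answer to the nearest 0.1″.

Δλ = -24.3″

sin φ = 0.831663, cos φ = 0.555280, sin λ = -0.052702, cos λ = 0.998610.
East component: ΔE = −sin λ·ΔX + cos λ·ΔY = −(-0.052702)(180) + (0.998610)(-426) = -415.92 m.
1° of latitude spans 3600 × 30.87 = 111132 m; at latitude φ, 1° of longitude spans that × cos φ = 61709.4 m, so Δλ = -415.92 / 61709.4 × 3600 = -24.264″.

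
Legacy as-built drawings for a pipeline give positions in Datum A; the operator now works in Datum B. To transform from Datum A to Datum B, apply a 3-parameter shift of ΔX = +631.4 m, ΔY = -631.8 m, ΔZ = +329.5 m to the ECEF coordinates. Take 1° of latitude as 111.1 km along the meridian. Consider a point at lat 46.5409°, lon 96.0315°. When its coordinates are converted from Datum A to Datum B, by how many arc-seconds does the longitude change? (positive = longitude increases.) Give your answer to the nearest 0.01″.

sin φ = 0.725866, cos φ = 0.687837, sin λ = 0.994464, cos λ = -0.105075.
East component: ΔE = −sin λ·ΔX + cos λ·ΔY = −(0.994464)(631.4) + (-0.105075)(-631.8) = -561.52 m.
1° of latitude spans 111100 m; at latitude φ, 1° of longitude spans that × cos φ = 76418.6 m, so Δλ = -561.52 / 76418.6 × 3600 = -26.453″.

Δλ = -26.45″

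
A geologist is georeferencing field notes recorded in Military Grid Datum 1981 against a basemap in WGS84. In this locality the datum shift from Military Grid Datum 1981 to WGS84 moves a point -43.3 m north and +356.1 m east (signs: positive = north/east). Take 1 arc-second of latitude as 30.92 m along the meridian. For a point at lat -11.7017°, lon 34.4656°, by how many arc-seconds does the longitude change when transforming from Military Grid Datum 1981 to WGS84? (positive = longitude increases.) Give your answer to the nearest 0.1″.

At latitude -11.7017°, cos φ = 0.979217.
1″ of longitude at this latitude = 30.92 × cos φ = 30.2774 m, so Δλ = 356.1 / 30.2774 = 11.761″.

Δλ = 11.8″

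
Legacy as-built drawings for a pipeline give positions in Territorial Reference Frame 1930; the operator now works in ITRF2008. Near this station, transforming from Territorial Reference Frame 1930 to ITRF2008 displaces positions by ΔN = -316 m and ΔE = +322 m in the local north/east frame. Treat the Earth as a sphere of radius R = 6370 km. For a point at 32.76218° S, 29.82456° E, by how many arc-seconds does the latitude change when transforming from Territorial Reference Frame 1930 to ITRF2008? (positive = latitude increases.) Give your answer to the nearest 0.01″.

On a sphere of radius R, 1 rad of latitude = R, so Δφ = ΔN / R = -316.0 / 6370000 = -4.9608e-05 rad = -10.232″.

Δφ = -10.23″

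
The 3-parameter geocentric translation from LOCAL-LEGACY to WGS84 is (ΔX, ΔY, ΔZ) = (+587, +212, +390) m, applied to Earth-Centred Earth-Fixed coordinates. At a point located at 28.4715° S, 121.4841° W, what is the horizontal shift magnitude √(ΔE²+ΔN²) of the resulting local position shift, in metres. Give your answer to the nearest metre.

The local east axis at (φ, λ) is (−sin λ, cos λ, 0), so ΔE = −sin(-121.4841°)·587 + cos(-121.4841°)·212 = 389.87 m.
The local north axis is (−sin φ cos λ, −sin φ sin λ, cos φ), giving ΔN = -146.147 − 86.187 + 342.831 = 110.50 m.
Horizontal magnitude = √(ΔE² + ΔN²) = √(389.87² + 110.50²) = 405.22 m.

405 m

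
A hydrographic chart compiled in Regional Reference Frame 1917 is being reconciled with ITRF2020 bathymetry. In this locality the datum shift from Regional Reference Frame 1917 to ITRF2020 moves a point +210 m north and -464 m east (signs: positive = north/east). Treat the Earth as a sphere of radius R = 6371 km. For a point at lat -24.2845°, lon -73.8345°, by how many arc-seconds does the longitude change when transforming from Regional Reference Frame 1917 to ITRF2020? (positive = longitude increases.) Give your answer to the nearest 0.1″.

At latitude -24.2845°, cos φ = 0.911515.
One radian of longitude at latitude φ spans R cos φ, so Δλ = ΔE / (R cos φ) = -464.0 / (6371000 × 0.911515) = -7.9900e-05 rad = -16.481″.

Δλ = -16.5″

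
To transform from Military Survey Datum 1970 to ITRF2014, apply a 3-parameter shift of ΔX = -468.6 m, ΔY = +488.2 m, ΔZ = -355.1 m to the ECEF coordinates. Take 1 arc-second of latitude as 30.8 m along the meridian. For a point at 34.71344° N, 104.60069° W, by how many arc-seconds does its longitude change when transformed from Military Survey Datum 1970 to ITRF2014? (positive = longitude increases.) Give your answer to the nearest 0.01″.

Δλ = -22.77″

sin φ = 0.569472, cos φ = 0.822010, sin λ = -0.967706, cos λ = -0.252081.
East component: ΔE = −sin λ·ΔX + cos λ·ΔY = −(-0.967706)(-468.6) + (-0.252081)(488.2) = -576.53 m.
1° of latitude spans 3600 × 30.80 = 110880 m; at latitude φ, 1° of longitude spans that × cos φ = 91144.5 m, so Δλ = -576.53 / 91144.5 × 3600 = -22.772″.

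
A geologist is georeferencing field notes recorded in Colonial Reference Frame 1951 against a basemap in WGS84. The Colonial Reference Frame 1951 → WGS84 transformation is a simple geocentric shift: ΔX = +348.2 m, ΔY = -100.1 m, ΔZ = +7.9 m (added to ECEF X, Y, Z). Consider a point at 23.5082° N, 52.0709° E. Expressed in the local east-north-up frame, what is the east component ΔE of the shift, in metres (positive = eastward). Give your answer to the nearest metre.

The local east axis at (φ, λ) is (−sin λ, cos λ, 0), so ΔE = −sin(52.0709°)·348.2 + cos(52.0709°)·(-100.1) = -336.18 m.

ΔE = -336 m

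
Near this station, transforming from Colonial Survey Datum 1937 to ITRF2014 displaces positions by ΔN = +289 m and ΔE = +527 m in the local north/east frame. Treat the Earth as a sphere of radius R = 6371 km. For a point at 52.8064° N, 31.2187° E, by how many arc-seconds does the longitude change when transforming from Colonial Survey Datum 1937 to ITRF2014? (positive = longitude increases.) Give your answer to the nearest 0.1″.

Δλ = 28.2″

At latitude 52.8064°, cos φ = 0.604510.
One radian of longitude at latitude φ spans R cos φ, so Δλ = ΔE / (R cos φ) = 527.0 / (6371000 × 0.604510) = 1.3684e-04 rad = 28.224″.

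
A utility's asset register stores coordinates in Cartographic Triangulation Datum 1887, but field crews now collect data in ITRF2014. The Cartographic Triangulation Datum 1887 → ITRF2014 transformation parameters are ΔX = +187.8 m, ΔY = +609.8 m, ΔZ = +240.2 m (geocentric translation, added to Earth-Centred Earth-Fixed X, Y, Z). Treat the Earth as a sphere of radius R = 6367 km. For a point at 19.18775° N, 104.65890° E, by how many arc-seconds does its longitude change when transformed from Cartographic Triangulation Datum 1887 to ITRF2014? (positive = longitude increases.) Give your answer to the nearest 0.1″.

sin φ = 0.328665, cos φ = 0.944447, sin λ = 0.967450, cos λ = -0.253064.
East component: ΔE = −sin λ·ΔX + cos λ·ΔY = −(0.967450)(187.8) + (-0.253064)(609.8) = -336.01 m.
1° of latitude spans πR/180 = 111125 m; at latitude φ, 1° of longitude spans that × cos φ = 104951.7 m, so Δλ = -336.01 / 104951.7 × 3600 = -11.525″.

Δλ = -11.5″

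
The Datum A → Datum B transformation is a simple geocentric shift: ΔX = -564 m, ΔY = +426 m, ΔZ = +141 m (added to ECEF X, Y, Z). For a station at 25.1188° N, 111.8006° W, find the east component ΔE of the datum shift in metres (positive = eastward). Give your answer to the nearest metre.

ΔE = -682 m

The local east axis at (φ, λ) is (−sin λ, cos λ, 0), so ΔE = −sin(-111.8006°)·(-564) + cos(-111.8006°)·426 = -681.87 m.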